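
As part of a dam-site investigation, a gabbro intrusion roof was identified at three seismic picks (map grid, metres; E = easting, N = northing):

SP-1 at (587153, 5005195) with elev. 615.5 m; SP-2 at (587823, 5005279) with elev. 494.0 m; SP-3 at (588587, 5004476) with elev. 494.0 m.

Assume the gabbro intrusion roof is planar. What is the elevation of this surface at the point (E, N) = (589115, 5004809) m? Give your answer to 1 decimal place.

357.1 m

Let the plane be z = a·E + b·N + c.
SP-2−SP-1: 670a + 84b = −121.5;  SP-3−SP-1: 1434a − 719b = −121.5.
Solving gives a = −0.162017217, b = −0.154148386.
Then c = 615.5 − a·587153 − b·5005195 = 867287.13.
At (589115, 5004809): z = −95446.8 − 771483.2 + 867287.13 = 357.1 m.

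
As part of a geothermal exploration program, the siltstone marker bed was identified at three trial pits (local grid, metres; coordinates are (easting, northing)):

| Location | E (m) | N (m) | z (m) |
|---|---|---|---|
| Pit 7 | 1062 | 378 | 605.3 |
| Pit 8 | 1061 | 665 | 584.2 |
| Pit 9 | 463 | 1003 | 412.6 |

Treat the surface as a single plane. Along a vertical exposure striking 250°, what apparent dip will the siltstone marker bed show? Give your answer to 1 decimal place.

11.7°

Two edge vectors: Pit 7→Pit 8 = (-1, 287, -21.1), Pit 7→Pit 9 = (-599, 625, -192.7).
Normal n = (Pit 7→Pit 8) × (Pit 7→Pit 9) = (-42117.4, 12446.2, 171288).
So ∂z/∂E = −n_x/n_z = 0.24589 and ∂z/∂N = −n_y/n_z = −0.07266.
Unit vector along 250° is (sin 250°, cos 250°) = (-0.9397, -0.3420).
Slope in that direction = a·(-0.9397) + b·(-0.3420) = −0.20621.
Apparent dip = arctan|0.20621| = 11.7° (true dip is 14.4°, so apparent ≤ true as expected).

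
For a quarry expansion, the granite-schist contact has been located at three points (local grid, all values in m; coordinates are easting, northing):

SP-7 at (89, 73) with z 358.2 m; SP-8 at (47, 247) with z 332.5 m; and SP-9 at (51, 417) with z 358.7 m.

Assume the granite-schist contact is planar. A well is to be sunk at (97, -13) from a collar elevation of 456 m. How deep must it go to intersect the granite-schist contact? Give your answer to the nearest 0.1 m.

99.6 m

Two edge vectors: SP-7→SP-8 = (-42, 174, -25.7), SP-7→SP-9 = (-38, 344, 0.5).
Normal n = (SP-7→SP-8) × (SP-7→SP-9) = (8927.8, 997.6, -7836).
So ∂z/∂easting = −n_x/n_z = 1.13933 and ∂z/∂northing = −n_y/n_z = 0.12731.
Intercept c from SP-7: 358.2 − 101.40 − 9.29 = 247.51.
At (97, -13): z_contact = 110.52 − 1.66 + 247.51 = 356.37 m.
Depth below ground = 456 − 356.37 = 99.6 m.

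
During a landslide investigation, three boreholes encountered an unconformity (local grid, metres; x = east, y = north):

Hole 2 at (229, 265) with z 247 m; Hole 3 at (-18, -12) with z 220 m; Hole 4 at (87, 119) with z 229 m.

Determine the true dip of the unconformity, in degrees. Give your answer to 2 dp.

20.30°

Two edge vectors: Hole 2→Hole 3 = (-247, -277, -27), Hole 2→Hole 4 = (-142, -146, -18).
Normal n = (Hole 2→Hole 3) × (Hole 2→Hole 4) = (1044, -612, -3272).
So ∂z/∂x = −n_x/n_z = 0.31907 and ∂z/∂y = −n_y/n_z = −0.18704.
Gradient magnitude |∇z| = √(a² + b²) = √(0.10181 + 0.03498) = 0.36985.
True dip = arctan(0.36985) = 20.30°, dipping toward WNW (azimuth ≈ 300°).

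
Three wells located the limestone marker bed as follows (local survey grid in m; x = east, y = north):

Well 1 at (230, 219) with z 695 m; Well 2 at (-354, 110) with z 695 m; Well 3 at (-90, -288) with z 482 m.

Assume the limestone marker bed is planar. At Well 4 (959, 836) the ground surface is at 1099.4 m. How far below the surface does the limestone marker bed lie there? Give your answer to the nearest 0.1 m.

175.4 m

Let the plane be z = a·x + b·y + c.
Well 2−Well 1: −584a − 109b = 0;  Well 3−Well 1: −320a − 507b = −213.
Solving gives a = −0.08888, b = 0.47622.
Then c = 695 − a·230 − b·219 = 611.15.
At (959, 836): z_contact = −85.24 + 398.12 + 611.15 = 924.03 m.
Depth below ground = 1099.4 − 924.03 = 175.4 m.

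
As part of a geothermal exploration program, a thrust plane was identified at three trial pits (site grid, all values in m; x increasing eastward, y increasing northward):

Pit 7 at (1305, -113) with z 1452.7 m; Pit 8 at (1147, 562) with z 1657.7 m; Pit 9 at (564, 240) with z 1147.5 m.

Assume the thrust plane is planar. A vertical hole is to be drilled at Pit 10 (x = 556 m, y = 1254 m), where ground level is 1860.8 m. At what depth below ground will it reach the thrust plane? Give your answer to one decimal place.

Let the plane be z = a·x + b·y + c.
Pit 8−Pit 7: −158a + 675b = 205;  Pit 9−Pit 7: −741a + 353b = −305.2.
Solving gives a = 0.626405, b = 0.450329.
Then c = 1452.7 − a·1305 − b·-113 = 686.13.
At (556, 1254): z_contact = 348.28 + 564.71 + 686.13 = 1599.12 m.
Depth below ground = 1860.8 − 1599.12 = 261.7 m.

261.7 m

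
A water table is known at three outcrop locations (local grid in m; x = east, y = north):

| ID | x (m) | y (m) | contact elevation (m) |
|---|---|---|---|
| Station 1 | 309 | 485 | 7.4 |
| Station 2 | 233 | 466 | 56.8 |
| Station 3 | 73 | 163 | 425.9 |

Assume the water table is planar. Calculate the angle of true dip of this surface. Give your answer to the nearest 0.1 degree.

Let the plane be z = a·x + b·y + c.
Station 2−Station 1: −76a − 19b = 49.4;  Station 3−Station 1: −236a − 322b = 418.5.
Solving gives a = −0.39800, b = −1.00798.
Gradient magnitude |∇z| = √(a² + b²) = √(0.15841 + 1.01603) = 1.08372.
True dip = arctan(1.08372) = 47.3°, dipping toward NNE (azimuth ≈ 022°).

47.3°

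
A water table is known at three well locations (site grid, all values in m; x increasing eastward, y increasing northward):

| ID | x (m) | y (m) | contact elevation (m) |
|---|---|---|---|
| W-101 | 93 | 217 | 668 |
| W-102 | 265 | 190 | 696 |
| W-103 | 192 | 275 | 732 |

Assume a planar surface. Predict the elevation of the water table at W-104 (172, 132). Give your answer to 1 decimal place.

633.6 m

Let the plane be z = a·x + b·y + c.
W-102−W-101: 172a − 27b = 28;  W-103−W-101: 99a + 58b = 64.
Solving gives a = 0.26500, b = 0.65112.
Then c = 668 − a·93 − b·217 = 502.06.
At (172, 132): z = 45.6 + 85.9 + 502.06 = 633.6 m.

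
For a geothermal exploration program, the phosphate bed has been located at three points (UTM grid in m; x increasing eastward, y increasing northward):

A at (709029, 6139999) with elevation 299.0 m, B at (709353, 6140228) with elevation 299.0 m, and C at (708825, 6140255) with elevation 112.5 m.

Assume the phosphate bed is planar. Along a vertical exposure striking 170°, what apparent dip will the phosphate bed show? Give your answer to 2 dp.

27.30°

Let the plane be z = a·x + b·y + c.
B−A: 324a + 229b = 0;  C−A: −204a + 256b = −186.5.
Solving gives a = 0.32939, b = −0.46603.
Unit vector along 170° is (sin 170°, cos 170°) = (0.1736, -0.9848).
Slope in that direction = a·(0.1736) + b·(-0.9848) = 0.51615.
Apparent dip = arctan|0.51615| = 27.30° (true dip is 29.7°, so apparent ≤ true as expected).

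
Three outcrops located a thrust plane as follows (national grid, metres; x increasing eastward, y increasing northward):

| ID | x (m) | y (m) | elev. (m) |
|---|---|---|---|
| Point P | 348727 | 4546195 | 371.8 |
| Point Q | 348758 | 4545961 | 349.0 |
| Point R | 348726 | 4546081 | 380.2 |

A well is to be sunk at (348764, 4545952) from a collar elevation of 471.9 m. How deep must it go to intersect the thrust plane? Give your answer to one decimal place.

Two edge vectors: Point P→Point Q = (31, -234, -22.8), Point P→Point R = (-1, -114, 8.4).
Normal n = (Point P→Point Q) × (Point P→Point R) = (-4564.8, -237.6, -3768).
So ∂z/∂x = −n_x/n_z = −1.211464968 and ∂z/∂y = −n_y/n_z = −0.063057325.
Intercept c from Point P: 371.8 + 422470.54 + 286670.89 = 709513.24.
At (348764, 4545952): z_contact = −422515.37 − 286655.57 + 709513.24 = 342.30 m.
Depth below ground = 471.9 − 342.30 = 129.6 m.

129.6 m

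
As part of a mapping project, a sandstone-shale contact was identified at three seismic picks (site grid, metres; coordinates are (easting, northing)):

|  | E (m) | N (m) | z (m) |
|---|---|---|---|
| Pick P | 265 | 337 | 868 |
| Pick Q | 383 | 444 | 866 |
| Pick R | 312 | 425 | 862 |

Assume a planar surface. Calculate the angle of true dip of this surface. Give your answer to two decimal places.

Let the plane be z = a·E + b·N + c.
Pick Q−Pick P: 118a + 107b = −2;  Pick R−Pick P: 47a + 88b = −6.
Solving gives a = 0.08702, b = −0.11466.
Gradient magnitude |∇z| = √(a² + b²) = √(0.00757 + 0.01315) = 0.14394.
True dip = arctan(0.14394) = 8.19°, dipping toward NW (azimuth ≈ 323°).

8.19°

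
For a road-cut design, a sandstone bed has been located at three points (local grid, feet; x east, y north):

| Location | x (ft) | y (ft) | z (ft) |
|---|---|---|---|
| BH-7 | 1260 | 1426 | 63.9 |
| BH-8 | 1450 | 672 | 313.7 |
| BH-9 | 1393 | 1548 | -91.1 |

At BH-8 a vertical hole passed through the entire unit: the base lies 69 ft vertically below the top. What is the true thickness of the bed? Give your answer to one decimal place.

52.2 ft

Two edge vectors: BH-7→BH-8 = (190, -754, 249.8), BH-7→BH-9 = (133, 122, -155).
Normal n = (BH-7→BH-8) × (BH-7→BH-9) = (86394.4, 62673.4, 123462).
So ∂z/∂x = −n_x/n_z = −0.69977 and ∂z/∂y = −n_y/n_z = −0.50763.
|∇z| = √(a²+b²) = 0.86450, so dip δ = arctan(0.86450) = 40.84°.
True thickness = vertical thickness × cos δ = 69 × cos 40.84° = 52.2 ft.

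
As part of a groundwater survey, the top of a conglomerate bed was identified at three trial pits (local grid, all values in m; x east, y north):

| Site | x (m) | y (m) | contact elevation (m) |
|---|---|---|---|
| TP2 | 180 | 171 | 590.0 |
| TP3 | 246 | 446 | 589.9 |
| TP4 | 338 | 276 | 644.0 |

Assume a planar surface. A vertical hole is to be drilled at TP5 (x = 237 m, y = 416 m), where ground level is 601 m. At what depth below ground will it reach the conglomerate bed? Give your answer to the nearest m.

12 m

Two edge vectors: TP2→TP3 = (66, 275, -0.1), TP2→TP4 = (158, 105, 54).
Normal n = (TP2→TP3) × (TP2→TP4) = (14860.5, -3579.8, -36520).
So ∂z/∂x = −n_x/n_z = 0.40691 and ∂z/∂y = −n_y/n_z = −0.09802.
Intercept c from TP2: 590 − 73.24 + 16.76 = 533.52.
At (237, 416): z_contact = 96.4 − 40.8 + 533.52 = 589.2 m.
Depth below ground = 601 − 589.2 = 12 m.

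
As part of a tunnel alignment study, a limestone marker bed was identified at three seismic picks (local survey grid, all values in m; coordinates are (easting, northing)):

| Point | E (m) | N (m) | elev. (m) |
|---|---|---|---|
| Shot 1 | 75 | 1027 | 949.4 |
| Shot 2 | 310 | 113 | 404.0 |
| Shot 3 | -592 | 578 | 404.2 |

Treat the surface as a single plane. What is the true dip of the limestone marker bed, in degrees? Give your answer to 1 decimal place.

37.7°

Let the plane be z = a·E + b·N + c.
Shot 2−Shot 1: 235a − 914b = −545.4;  Shot 3−Shot 1: −667a − 449b = −545.2.
Solving gives a = 0.35437, b = 0.68783.
Gradient magnitude |∇z| = √(a² + b²) = √(0.12558 + 0.47311) = 0.77375.
True dip = arctan(0.77375) = 37.7°, dipping toward SSW (azimuth ≈ 207°).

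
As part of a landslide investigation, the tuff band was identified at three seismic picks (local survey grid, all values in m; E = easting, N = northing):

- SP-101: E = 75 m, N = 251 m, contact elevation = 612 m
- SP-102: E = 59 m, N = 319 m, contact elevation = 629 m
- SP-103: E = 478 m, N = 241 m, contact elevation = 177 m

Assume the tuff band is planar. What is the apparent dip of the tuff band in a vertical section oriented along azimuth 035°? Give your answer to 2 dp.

Two edge vectors: SP-101→SP-102 = (-16, 68, 17), SP-101→SP-103 = (403, -10, -435).
Normal n = (SP-101→SP-102) × (SP-101→SP-103) = (-29410, -109, -27244).
So ∂z/∂E = −n_x/n_z = −1.07950 and ∂z/∂N = −n_y/n_z = −0.00400.
Unit vector along 035° is (sin 35°, cos 35°) = (0.5736, 0.8192).
Slope in that direction = a·(0.5736) + b·(0.8192) = −0.62246.
Apparent dip = arctan|0.62246| = 31.90° (true dip is 47.2°, so apparent ≤ true as expected).

31.90°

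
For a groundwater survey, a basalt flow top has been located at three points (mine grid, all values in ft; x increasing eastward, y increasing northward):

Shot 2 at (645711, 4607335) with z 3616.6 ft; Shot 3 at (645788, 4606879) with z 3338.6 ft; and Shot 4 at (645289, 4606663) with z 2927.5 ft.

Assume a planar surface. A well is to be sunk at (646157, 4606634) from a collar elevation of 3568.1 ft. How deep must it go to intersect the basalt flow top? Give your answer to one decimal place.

207.9 ft

Let the plane be z = a·x + b·y + c.
Shot 3−Shot 2: 77a − 456b = −278;  Shot 4−Shot 2: −422a − 672b = −689.1.
Solving gives a = 0.521810497, b = 0.697761860.
Then c = 3616.6 − a·645711 − b·4607335 = −3548144.82.
At (646157, 4606634): z_contact = 337171.51 + 3214333.51 − 3548144.82 = 3360.20 ft.
Depth below ground = 3568.1 − 3360.20 = 207.9 ft.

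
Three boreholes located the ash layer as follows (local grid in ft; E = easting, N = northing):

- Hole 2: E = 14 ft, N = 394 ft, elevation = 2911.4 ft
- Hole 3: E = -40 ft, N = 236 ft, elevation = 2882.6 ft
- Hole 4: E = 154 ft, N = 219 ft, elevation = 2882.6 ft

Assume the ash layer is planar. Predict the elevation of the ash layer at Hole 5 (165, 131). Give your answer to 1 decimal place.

2867.2 ft

Let the plane be z = a·E + b·N + c.
Hole 3−Hole 2: −54a − 158b = −28.8;  Hole 4−Hole 2: 140a − 175b = −28.8.
Solving gives a = 0.01551, b = 0.17698.
Then c = 2911.4 − a·14 − b·394 = 2841.45.
At (165, 131): z = 2.6 + 23.2 + 2841.45 = 2867.2 ft.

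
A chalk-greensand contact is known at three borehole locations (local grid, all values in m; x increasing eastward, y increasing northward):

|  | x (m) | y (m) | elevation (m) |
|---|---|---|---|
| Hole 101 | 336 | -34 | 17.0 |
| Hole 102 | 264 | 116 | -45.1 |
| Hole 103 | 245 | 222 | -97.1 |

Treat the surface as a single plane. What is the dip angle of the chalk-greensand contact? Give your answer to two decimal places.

Let the plane be z = a·x + b·y + c.
Hole 102−Hole 101: −72a + 150b = −62.1;  Hole 103−Hole 101: −91a + 256b = −114.1.
Solving gives a = −0.25458, b = −0.53620.
Gradient magnitude |∇z| = √(a² + b²) = √(0.06481 + 0.28751) = 0.59356.
True dip = arctan(0.59356) = 30.69°, dipping toward NNE (azimuth ≈ 025°).

30.69°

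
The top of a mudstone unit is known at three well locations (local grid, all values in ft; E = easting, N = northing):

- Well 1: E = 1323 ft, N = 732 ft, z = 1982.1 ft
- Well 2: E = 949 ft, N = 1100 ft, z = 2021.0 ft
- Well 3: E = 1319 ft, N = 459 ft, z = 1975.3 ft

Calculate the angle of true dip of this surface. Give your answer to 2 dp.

Two edge vectors: Well 1→Well 2 = (-374, 368, 38.9), Well 1→Well 3 = (-4, -273, -6.8).
Normal n = (Well 1→Well 2) × (Well 1→Well 3) = (8117.3, -2698.8, 103574).
So ∂z/∂E = −n_x/n_z = −0.07837 and ∂z/∂N = −n_y/n_z = 0.02606.
Gradient magnitude |∇z| = √(a² + b²) = √(0.00614 + 0.00068) = 0.08259.
True dip = arctan(0.08259) = 4.72°, dipping toward ESE (azimuth ≈ 108°).

4.72°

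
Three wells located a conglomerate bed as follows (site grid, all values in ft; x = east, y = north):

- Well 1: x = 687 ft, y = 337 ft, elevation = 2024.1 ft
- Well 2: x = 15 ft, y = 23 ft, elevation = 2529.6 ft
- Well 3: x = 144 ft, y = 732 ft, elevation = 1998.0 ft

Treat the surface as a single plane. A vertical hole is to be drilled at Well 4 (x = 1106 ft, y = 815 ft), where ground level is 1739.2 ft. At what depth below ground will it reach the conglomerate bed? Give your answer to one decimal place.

Two edge vectors: Well 1→Well 2 = (-672, -314, 505.5), Well 1→Well 3 = (-543, 395, -26.1).
Normal n = (Well 1→Well 2) × (Well 1→Well 3) = (-191477.1, -292025.7, -435942).
So ∂z/∂x = −n_x/n_z = −0.439226 and ∂z/∂y = −n_y/n_z = −0.669873.
Intercept c from Well 1: 2024.1 + 301.75 + 225.75 = 2551.60.
At (1106, 815): z_contact = −485.78 − 545.95 + 2551.60 = 1519.87 ft.
Depth below ground = 1739.2 − 1519.87 = 219.3 ft.

219.3 ft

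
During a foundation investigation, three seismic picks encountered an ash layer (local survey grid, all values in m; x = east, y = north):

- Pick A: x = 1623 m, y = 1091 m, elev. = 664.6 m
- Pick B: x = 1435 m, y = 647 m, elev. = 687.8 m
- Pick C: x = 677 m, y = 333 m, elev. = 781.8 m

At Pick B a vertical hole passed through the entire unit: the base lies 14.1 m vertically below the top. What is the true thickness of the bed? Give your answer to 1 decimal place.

Two edge vectors: Pick A→Pick B = (-188, -444, 23.2), Pick A→Pick C = (-946, -758, 117.2).
Normal n = (Pick A→Pick B) × (Pick A→Pick C) = (-34451.2, 86.4, -277520).
So ∂z/∂x = −n_x/n_z = −0.12414 and ∂z/∂y = −n_y/n_z = 0.00031.
|∇z| = √(a²+b²) = 0.12414, so dip δ = arctan(0.12414) = 7.08°.
True thickness = vertical thickness × cos δ = 14.1 × cos 7.08° = 14.0 m.

14.0 m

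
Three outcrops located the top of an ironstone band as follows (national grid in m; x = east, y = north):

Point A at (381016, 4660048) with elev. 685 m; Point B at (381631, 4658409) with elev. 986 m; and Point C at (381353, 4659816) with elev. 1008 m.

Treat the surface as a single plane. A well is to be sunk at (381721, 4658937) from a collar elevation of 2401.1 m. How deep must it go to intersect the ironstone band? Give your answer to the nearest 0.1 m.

1188.8 m

Let the plane be z = a·x + b·y + c.
Point B−Point A: 615a − 1639b = 301;  Point C−Point A: 337a − 232b = 323.
Solving gives a = 1.121812319, b = 0.237287722.
Then c = 685 − a·381016 − b·4660048 = −1532515.62.
At (381721, 4658937): z_contact = 428219.32 + 1105508.55 − 1532515.62 = 1212.25 m.
Depth below ground = 2401.1 − 1212.25 = 1188.8 m.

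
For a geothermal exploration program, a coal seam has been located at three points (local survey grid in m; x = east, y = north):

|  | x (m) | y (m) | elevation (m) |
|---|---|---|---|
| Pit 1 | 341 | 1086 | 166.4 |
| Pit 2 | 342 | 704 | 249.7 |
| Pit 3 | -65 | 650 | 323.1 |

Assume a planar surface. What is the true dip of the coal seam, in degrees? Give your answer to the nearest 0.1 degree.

14.9°

Let the plane be z = a·x + b·y + c.
Pit 2−Pit 1: 1a − 382b = 83.3;  Pit 3−Pit 1: −406a − 436b = 156.7.
Solving gives a = −0.15136, b = −0.21846.
Gradient magnitude |∇z| = √(a² + b²) = √(0.02291 + 0.04772) = 0.26577.
True dip = arctan(0.26577) = 14.9°, dipping toward NE (azimuth ≈ 035°).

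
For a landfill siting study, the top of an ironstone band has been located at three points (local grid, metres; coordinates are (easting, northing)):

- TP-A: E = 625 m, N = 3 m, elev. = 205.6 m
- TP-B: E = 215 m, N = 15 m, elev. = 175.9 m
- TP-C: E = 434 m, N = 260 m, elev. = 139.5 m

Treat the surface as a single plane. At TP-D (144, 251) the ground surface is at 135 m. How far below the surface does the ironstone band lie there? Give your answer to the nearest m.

Let the plane be z = a·E + b·N + c.
TP-B−TP-A: −410a + 12b = −29.7;  TP-C−TP-A: −191a + 257b = −66.1.
Solving gives a = 0.06635, b = −0.20788.
Then c = 205.6 − a·625 − b·3 = 164.75.
At (144, 251): z_contact = 9.6 − 52.2 + 164.75 = 122.1 m.
Depth below ground = 135 − 122.1 = 13 m.

13 m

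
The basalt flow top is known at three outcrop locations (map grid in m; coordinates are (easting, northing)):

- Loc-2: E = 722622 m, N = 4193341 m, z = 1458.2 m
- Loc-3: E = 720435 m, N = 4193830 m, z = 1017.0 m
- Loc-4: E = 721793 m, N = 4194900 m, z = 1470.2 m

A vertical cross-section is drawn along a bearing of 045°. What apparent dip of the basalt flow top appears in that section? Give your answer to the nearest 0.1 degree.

Two edge vectors: Loc-2→Loc-3 = (-2187, 489, -441.2), Loc-2→Loc-4 = (-829, 1559, 12).
Normal n = (Loc-2→Loc-3) × (Loc-2→Loc-4) = (693698.8, 391998.8, -3004152).
So ∂z/∂E = −n_x/n_z = 0.23091 and ∂z/∂N = −n_y/n_z = 0.13049.
Unit vector along 045° is (sin 45°, cos 45°) = (0.7071, 0.7071).
Slope in that direction = a·(0.7071) + b·(0.7071) = 0.25555.
Apparent dip = arctan|0.25555| = 14.3° (true dip is 14.9°, so apparent ≤ true as expected).

14.3°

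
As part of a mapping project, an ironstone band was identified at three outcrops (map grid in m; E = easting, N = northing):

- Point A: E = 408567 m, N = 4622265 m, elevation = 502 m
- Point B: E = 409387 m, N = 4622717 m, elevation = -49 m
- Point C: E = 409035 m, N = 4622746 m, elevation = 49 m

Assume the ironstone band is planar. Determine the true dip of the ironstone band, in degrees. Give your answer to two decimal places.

35.11°

Let the plane be z = a·E + b·N + c.
Point B−Point A: 820a + 452b = −551;  Point C−Point A: 468a + 481b = −453.
Solving gives a = −0.32958, b = −0.62112.
Gradient magnitude |∇z| = √(a² + b²) = √(0.10862 + 0.38578) = 0.70314.
True dip = arctan(0.70314) = 35.11°, dipping toward NNE (azimuth ≈ 028°).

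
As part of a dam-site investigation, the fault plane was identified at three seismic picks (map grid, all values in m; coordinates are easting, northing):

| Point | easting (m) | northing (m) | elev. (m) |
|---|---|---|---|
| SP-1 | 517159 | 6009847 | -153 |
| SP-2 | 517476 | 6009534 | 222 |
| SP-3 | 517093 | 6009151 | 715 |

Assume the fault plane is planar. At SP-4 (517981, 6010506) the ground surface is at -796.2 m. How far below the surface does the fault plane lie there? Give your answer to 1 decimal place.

Let the plane be z = a·easting + b·northing + c.
SP-2−SP-1: 317a − 313b = 375;  SP-3−SP-1: −66a − 696b = 868.
Solving gives a = −0.044278669, b = −1.242927597.
Then c = -153 − a·517159 − b·6009847 = 7492550.81.
At (517981, 6010506): z_contact = −22935.51 − 7470623.78 + 7492550.81 = -1008.49 m.
Depth below ground = -796.2 − (-1008.49) = 212.3 m.

212.3 m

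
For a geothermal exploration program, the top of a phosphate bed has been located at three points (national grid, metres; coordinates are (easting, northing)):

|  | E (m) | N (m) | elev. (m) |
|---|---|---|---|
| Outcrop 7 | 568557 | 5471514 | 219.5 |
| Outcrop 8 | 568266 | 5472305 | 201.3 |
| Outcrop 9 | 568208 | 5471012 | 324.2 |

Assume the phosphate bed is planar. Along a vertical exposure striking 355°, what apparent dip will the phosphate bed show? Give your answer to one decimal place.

4.1°

Two edge vectors: Outcrop 7→Outcrop 8 = (-291, 791, -18.2), Outcrop 7→Outcrop 9 = (-349, -502, 104.7).
Normal n = (Outcrop 7→Outcrop 8) × (Outcrop 7→Outcrop 9) = (73681.3, 36819.5, 422141).
So ∂z/∂E = −n_x/n_z = −0.17454 and ∂z/∂N = −n_y/n_z = −0.08722.
Unit vector along 355° is (sin 355°, cos 355°) = (-0.0872, 0.9962).
Slope in that direction = a·(-0.0872) + b·(0.9962) = −0.07168.
Apparent dip = arctan|0.07168| = 4.1° (true dip is 11.0°, so apparent ≤ true as expected).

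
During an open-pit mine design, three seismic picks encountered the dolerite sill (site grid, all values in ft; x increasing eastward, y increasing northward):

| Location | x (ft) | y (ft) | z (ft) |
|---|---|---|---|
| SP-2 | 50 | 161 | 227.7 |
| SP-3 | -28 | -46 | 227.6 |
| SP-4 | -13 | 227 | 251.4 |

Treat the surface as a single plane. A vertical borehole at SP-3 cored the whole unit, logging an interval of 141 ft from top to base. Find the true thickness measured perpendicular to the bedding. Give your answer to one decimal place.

Let the plane be z = a·x + b·y + c.
SP-3−SP-2: −78a − 207b = −0.1;  SP-4−SP-2: −63a + 66b = 23.7.
Solving gives a = −0.26936, b = 0.10198.
|∇z| = √(a²+b²) = 0.28801, so dip δ = arctan(0.28801) = 16.07°.
True thickness = vertical thickness × cos δ = 141 × cos 16.07° = 135.5 ft.

135.5 ft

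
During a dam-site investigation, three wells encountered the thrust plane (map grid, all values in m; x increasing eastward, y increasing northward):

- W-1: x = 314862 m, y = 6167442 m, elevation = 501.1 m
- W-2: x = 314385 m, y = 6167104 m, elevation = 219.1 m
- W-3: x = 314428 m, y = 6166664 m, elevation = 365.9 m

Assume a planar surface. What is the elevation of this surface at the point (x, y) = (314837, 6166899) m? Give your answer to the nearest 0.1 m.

Two edge vectors: W-1→W-2 = (-477, -338, -282), W-1→W-3 = (-434, -778, -135.2).
Normal n = (W-1→W-2) × (W-1→W-3) = (-173698.4, 57897.6, 224414).
So ∂z/∂x = −n_x/n_z = 0.774008752 and ∂z/∂y = −n_y/n_z = −0.257994599.
Intercept c from W-1: 501.1 − 243705.94 + 1591166.73 = 1347961.88.
At (314837, 6166899): z = 243686.6 − 1591026.6 + 1347961.88 = 621.8 m.

621.8 m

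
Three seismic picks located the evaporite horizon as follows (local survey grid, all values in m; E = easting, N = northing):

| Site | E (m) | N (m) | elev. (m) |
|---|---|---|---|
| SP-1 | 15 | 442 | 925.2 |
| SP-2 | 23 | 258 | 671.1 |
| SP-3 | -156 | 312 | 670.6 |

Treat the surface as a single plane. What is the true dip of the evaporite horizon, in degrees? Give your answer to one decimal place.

Two edge vectors: SP-1→SP-2 = (8, -184, -254.1), SP-1→SP-3 = (-171, -130, -254.6).
Normal n = (SP-1→SP-2) × (SP-1→SP-3) = (13813.4, 45487.9, -32504).
So ∂z/∂E = −n_x/n_z = 0.42498 and ∂z/∂N = −n_y/n_z = 1.39946.
Gradient magnitude |∇z| = √(a² + b²) = √(0.18060 + 1.95848) = 1.46256.
True dip = arctan(1.46256) = 55.6°, dipping toward SSW (azimuth ≈ 197°).

55.6°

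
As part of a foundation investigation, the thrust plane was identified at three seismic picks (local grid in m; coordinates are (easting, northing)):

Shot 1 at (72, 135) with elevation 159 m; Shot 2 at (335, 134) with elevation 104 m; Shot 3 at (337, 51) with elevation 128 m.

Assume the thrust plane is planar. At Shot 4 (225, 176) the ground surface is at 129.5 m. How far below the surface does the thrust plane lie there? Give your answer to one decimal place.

Two edge vectors: Shot 1→Shot 2 = (263, -1, -55), Shot 1→Shot 3 = (265, -84, -31).
Normal n = (Shot 1→Shot 2) × (Shot 1→Shot 3) = (-4589, -6422, -21827).
So ∂z/∂E = −n_x/n_z = −0.21024 and ∂z/∂N = −n_y/n_z = −0.29422.
Intercept c from Shot 1: 159 + 15.14 + 39.72 = 213.86.
At (225, 176): z_contact = −47.30 − 51.78 + 213.86 = 114.77 m.
Depth below ground = 129.5 − 114.77 = 14.7 m.

14.7 m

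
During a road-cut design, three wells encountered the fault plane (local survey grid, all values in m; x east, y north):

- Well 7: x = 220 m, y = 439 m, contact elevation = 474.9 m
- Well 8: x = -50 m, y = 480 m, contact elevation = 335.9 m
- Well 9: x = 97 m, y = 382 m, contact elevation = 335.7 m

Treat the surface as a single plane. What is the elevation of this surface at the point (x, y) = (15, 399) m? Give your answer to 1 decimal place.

298.0 m

Two edge vectors: Well 7→Well 8 = (-270, 41, -139), Well 7→Well 9 = (-123, -57, -139.2).
Normal n = (Well 7→Well 8) × (Well 7→Well 9) = (-13630.2, -20487, 20433).
So ∂z/∂x = −n_x/n_z = 0.66707 and ∂z/∂y = −n_y/n_z = 1.00264.
Intercept c from Well 7: 474.9 − 146.75 − 440.16 = −112.02.
At (15, 399): z = 10.0 + 400.1 − 112.02 = 298.0 m.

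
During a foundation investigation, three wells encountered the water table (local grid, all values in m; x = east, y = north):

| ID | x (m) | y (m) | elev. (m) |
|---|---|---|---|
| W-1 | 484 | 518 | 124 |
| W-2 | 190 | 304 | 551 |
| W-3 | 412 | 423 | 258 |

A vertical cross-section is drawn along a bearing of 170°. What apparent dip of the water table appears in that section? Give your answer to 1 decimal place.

27.3°

Two edge vectors: W-1→W-2 = (-294, -214, 427), W-1→W-3 = (-72, -95, 134).
Normal n = (W-1→W-2) × (W-1→W-3) = (11889, 8652, 12522).
So ∂z/∂x = −n_x/n_z = −0.94945 and ∂z/∂y = −n_y/n_z = −0.69094.
Unit vector along 170° is (sin 170°, cos 170°) = (0.1736, -0.9848).
Slope in that direction = a·(0.1736) + b·(-0.9848) = 0.51558.
Apparent dip = arctan|0.51558| = 27.3° (true dip is 49.6°, so apparent ≤ true as expected).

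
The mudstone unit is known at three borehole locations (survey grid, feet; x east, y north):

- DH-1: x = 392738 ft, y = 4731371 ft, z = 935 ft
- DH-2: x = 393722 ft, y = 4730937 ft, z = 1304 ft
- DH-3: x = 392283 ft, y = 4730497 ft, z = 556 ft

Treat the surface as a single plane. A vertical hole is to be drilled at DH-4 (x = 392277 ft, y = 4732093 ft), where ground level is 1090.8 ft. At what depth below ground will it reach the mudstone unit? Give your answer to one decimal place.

228.1 ft

Let the plane be z = a·x + b·y + c.
DH-2−DH-1: 984a − 434b = 369;  DH-3−DH-1: −455a − 874b = −379.
Solving gives a = 0.460518626, b = 0.193894766.
Then c = 935 − a·392738 − b·4731371 = −1097316.23.
At (392277, 4732093): z_contact = 180650.87 + 917528.06 − 1097316.23 = 862.69 ft.
Depth below ground = 1090.8 − 862.69 = 228.1 ft.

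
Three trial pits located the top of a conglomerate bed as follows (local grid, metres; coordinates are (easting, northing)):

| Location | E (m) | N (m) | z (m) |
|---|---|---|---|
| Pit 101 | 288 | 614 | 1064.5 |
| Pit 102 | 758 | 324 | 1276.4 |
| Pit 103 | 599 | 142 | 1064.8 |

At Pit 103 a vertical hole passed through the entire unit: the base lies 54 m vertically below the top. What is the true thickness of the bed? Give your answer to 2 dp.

39.97 m

Let the plane be z = a·E + b·N + c.
Pit 102−Pit 101: 470a − 290b = 211.9;  Pit 103−Pit 101: 311a − 472b = 0.3.
Solving gives a = 0.75906, b = 0.49951.
|∇z| = √(a²+b²) = 0.90867, so dip δ = arctan(0.90867) = 42.26°.
True thickness = vertical thickness × cos δ = 54 × cos 42.26° = 39.97 m.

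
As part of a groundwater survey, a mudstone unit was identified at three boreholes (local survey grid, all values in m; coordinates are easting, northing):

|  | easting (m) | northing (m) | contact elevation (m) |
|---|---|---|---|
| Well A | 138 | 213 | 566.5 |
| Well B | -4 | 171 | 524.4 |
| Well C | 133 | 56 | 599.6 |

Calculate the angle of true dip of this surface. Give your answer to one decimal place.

Two edge vectors: Well A→Well B = (-142, -42, -42.1), Well A→Well C = (-5, -157, 33.1).
Normal n = (Well A→Well B) × (Well A→Well C) = (-7999.9, 4910.7, 22084).
So ∂z/∂easting = −n_x/n_z = 0.36225 and ∂z/∂northing = −n_y/n_z = −0.22236.
Gradient magnitude |∇z| = √(a² + b²) = √(0.13122 + 0.04945) = 0.42505.
True dip = arctan(0.42505) = 23.0°, dipping toward WNW (azimuth ≈ 302°).

23.0°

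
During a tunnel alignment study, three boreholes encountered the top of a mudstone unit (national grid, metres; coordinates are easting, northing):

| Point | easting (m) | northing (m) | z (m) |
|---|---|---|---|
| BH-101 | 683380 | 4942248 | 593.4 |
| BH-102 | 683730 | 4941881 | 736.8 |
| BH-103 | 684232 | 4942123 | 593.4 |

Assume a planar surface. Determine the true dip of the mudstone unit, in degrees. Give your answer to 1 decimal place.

Two edge vectors: BH-101→BH-102 = (350, -367, 143.4), BH-101→BH-103 = (852, -125, 0).
Normal n = (BH-101→BH-102) × (BH-101→BH-103) = (17925, 122176.8, 268934).
So ∂z/∂easting = −n_x/n_z = −0.06665 and ∂z/∂northing = −n_y/n_z = −0.45430.
Gradient magnitude |∇z| = √(a² + b²) = √(0.00444 + 0.20639) = 0.45916.
True dip = arctan(0.45916) = 24.7°, dipping toward N (azimuth ≈ 008°).

24.7°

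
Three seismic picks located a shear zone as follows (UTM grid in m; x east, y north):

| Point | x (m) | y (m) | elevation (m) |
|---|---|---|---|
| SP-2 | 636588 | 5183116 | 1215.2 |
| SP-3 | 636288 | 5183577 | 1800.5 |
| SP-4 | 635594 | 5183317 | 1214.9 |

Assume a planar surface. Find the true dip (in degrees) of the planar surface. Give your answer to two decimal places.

56.17°

Two edge vectors: SP-2→SP-3 = (-300, 461, 585.3), SP-2→SP-4 = (-994, 201, -0.3).
Normal n = (SP-2→SP-3) × (SP-2→SP-4) = (-117783.6, -581878.2, 397934).
So ∂z/∂x = −n_x/n_z = 0.29599 and ∂z/∂y = −n_y/n_z = 1.46225.
Gradient magnitude |∇z| = √(a² + b²) = √(0.08761 + 2.13817) = 1.49190.
True dip = arctan(1.49190) = 56.17°, dipping toward SSW (azimuth ≈ 191°).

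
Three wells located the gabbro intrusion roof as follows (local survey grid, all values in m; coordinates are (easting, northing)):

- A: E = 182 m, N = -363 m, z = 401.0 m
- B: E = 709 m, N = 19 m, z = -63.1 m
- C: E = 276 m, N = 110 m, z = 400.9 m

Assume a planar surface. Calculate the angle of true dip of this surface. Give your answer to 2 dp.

46.36°

Let the plane be z = a·E + b·N + c.
B−A: 527a + 382b = −464.1;  C−A: 94a + 473b = −0.1.
Solving gives a = −1.02867, b = 0.20422.
Gradient magnitude |∇z| = √(a² + b²) = √(1.05817 + 0.04171) = 1.04875.
True dip = arctan(1.04875) = 46.36°, dipping toward E (azimuth ≈ 101°).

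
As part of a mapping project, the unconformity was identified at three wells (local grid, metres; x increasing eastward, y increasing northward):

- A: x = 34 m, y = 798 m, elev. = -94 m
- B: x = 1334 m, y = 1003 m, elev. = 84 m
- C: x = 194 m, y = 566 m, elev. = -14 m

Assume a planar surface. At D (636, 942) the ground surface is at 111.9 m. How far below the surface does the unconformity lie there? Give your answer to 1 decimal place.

Two edge vectors: A→B = (1300, 205, 178), A→C = (160, -232, 80).
Normal n = (A→B) × (A→C) = (57696, -75520, -334400).
So ∂z/∂x = −n_x/n_z = 0.172536 and ∂z/∂y = −n_y/n_z = −0.225837.
Intercept c from A: -94 − 5.87 + 180.22 = 80.35.
At (636, 942): z_contact = 109.73 − 212.74 + 80.35 = -22.65 m.
Depth below ground = 111.9 − (-22.65) = 134.6 m.

134.6 m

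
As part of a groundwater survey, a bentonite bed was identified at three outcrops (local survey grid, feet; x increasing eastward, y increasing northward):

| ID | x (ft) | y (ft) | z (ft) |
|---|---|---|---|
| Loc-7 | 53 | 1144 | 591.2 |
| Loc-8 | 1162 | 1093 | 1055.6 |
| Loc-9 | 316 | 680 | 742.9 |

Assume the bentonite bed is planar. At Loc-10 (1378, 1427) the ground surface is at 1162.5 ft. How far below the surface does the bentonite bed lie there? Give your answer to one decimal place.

Let the plane be z = a·x + b·y + c.
Loc-8−Loc-7: 1109a − 51b = 464.4;  Loc-9−Loc-7: 263a − 464b = 151.7.
Solving gives a = 0.414526, b = −0.091982.
Then c = 591.2 − a·53 − b·1144 = 674.46.
At (1378, 1427): z_contact = 571.22 − 131.26 + 674.46 = 1114.42 ft.
Depth below ground = 1162.5 − 1114.42 = 48.1 ft.

48.1 ft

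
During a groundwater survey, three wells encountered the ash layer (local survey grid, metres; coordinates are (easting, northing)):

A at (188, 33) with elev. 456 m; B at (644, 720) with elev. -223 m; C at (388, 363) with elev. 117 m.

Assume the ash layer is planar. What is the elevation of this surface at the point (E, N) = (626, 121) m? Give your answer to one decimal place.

Two edge vectors: A→B = (456, 687, -679), A→C = (200, 330, -339).
Normal n = (A→B) × (A→C) = (-8823, 18784, 13080).
So ∂z/∂E = −n_x/n_z = 0.67454 and ∂z/∂N = −n_y/n_z = −1.43609.
Intercept c from A: 456 − 126.81 + 47.39 = 376.58.
At (626, 121): z = 422.3 − 173.8 + 376.58 = 625.1 m.

625.1 m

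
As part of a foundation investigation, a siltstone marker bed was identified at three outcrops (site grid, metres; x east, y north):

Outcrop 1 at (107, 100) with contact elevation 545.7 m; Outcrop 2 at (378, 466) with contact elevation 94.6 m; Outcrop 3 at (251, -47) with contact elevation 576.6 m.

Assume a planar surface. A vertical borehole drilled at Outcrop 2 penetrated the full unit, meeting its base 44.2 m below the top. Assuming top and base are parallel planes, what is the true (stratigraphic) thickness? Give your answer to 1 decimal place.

Let the plane be z = a·x + b·y + c.
Outcrop 2−Outcrop 1: 271a + 366b = −451.1;  Outcrop 3−Outcrop 1: 144a − 147b = 30.9.
Solving gives a = −0.59436, b = −0.79243.
|∇z| = √(a²+b²) = 0.99056, so dip δ = arctan(0.99056) = 44.73°.
True thickness = vertical thickness × cos δ = 44.2 × cos 44.73° = 31.4 m.

31.4 m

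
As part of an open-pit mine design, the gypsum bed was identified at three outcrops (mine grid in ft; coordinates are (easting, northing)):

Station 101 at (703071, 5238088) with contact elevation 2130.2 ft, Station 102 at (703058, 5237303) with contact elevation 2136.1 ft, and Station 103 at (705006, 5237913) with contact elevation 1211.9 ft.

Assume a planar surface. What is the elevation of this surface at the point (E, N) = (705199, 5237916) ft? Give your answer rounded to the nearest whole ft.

1120 ft

Two edge vectors: Station 101→Station 102 = (-13, -785, 5.9), Station 101→Station 103 = (1935, -175, -918.3).
Normal n = (Station 101→Station 102) × (Station 101→Station 103) = (721898, -521.4, 1521250).
So ∂z/∂E = −n_x/n_z = −0.47454265 and ∂z/∂N = −n_y/n_z = 0.00034274.
Intercept c from Station 101: 2130.2 + 333637.17 − 1795.33 = 333972.05.
At (705199, 5237916): z = −334647.0 + 1795.3 + 333972.05 = 1120.3 ft.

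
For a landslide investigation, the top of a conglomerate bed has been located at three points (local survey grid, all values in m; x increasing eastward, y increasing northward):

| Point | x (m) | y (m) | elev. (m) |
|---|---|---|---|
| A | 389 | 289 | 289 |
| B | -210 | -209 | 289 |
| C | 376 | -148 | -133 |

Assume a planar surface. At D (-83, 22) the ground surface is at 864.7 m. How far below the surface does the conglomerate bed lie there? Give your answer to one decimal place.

451.5 m

Two edge vectors: A→B = (-599, -498, 0), A→C = (-13, -437, -422).
Normal n = (A→B) × (A→C) = (210156, -252778, 255289).
So ∂z/∂x = −n_x/n_z = −0.82321 and ∂z/∂y = −n_y/n_z = 0.99016.
Intercept c from A: 289 + 320.23 − 286.16 = 323.07.
At (-83, 22): z_contact = 68.33 + 21.78 + 323.07 = 413.18 m.
Depth below ground = 864.7 − 413.18 = 451.5 m.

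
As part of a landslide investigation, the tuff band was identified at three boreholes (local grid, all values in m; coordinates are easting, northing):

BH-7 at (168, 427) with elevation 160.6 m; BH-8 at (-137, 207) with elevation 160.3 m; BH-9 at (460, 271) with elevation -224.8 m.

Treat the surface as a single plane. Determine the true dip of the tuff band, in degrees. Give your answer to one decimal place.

Let the plane be z = a·easting + b·northing + c.
BH-8−BH-7: −305a − 220b = −0.3;  BH-9−BH-7: 292a − 156b = −385.4.
Solving gives a = −0.75784, b = 1.05200.
Gradient magnitude |∇z| = √(a² + b²) = √(0.57432 + 1.10670) = 1.29654.
True dip = arctan(1.29654) = 52.4°, dipping toward SE (azimuth ≈ 144°).

52.4°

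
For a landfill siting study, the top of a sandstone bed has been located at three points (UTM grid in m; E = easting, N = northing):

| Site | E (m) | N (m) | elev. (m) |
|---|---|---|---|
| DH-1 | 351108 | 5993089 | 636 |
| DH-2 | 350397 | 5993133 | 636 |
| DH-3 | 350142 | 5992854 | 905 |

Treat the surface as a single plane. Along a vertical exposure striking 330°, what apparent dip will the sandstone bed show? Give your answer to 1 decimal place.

Let the plane be z = a·E + b·N + c.
DH-2−DH-1: −711a + 44b = 0;  DH-3−DH-1: −966a − 235b = 269.
Solving gives a = −0.05647, b = −0.91254.
Unit vector along 330° is (sin 330°, cos 330°) = (-0.5000, 0.8660).
Slope in that direction = a·(-0.5000) + b·(0.8660) = −0.76205.
Apparent dip = arctan|0.76205| = 37.3° (true dip is 42.4°, so apparent ≤ true as expected).

37.3°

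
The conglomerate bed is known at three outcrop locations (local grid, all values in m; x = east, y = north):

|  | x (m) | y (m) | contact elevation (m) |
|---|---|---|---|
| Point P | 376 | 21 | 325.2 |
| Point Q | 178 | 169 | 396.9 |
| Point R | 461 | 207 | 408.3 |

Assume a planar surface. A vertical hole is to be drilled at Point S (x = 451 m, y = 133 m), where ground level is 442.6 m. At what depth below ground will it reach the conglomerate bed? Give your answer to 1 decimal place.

Two edge vectors: Point P→Point Q = (-198, 148, 71.7), Point P→Point R = (85, 186, 83.1).
Normal n = (Point P→Point Q) × (Point P→Point R) = (-1037.4, 22548.3, -49408).
So ∂z/∂x = −n_x/n_z = −0.02100 and ∂z/∂y = −n_y/n_z = 0.45637.
Intercept c from Point P: 325.2 + 7.89 − 9.58 = 323.51.
At (451, 133): z_contact = −9.47 + 60.70 + 323.51 = 374.74 m.
Depth below ground = 442.6 − 374.74 = 67.9 m.

67.9 m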